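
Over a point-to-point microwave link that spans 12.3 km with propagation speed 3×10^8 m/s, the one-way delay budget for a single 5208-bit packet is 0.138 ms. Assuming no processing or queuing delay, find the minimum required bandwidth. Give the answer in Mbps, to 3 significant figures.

Propagation delay = 12300 / 300000000 = 0.041 ms.
Transmission budget = 0.138 − 0.041 = 0.097 ms.
R ≥ L / t_tx = 5208 bits / 9.7e-05 s = 53.7 Mbps.

53.7 Mbps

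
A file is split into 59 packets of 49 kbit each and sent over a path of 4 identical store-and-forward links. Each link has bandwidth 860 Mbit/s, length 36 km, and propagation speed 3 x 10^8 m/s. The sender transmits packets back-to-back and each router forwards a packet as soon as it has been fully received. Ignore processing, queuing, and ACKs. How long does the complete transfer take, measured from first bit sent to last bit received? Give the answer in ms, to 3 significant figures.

Per-hop transmission t_tx = L/R = 49000/860000000 = 0.0569767 ms.
Per-hop propagation t_prop = 36000/300000000 = 0.12 ms.
Pipeline fill: first packet needs 4·t_tx to clear all hops; remaining 58 packets each add one t_tx.
Total = (4+59-1)·t_tx + 4·t_prop = 62·0.0569767 + 4·0.12 = 4.01 ms.

4.01 ms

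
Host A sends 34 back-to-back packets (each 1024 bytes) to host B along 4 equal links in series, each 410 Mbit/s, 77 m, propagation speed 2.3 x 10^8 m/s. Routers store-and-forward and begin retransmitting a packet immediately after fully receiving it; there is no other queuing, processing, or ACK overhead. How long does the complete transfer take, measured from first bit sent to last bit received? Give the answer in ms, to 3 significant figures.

0.741 ms

Per-hop transmission t_tx = L/R = 8192/410000000 = 0.0199805 ms.
Per-hop propagation t_prop = 77/2.3e+08 = 0.000334783 ms.
Pipeline fill: first packet needs 4·t_tx to clear all hops; remaining 33 packets each add one t_tx.
Total = (4+34-1)·t_tx + 4·t_prop = 37·0.0199805 + 4·0.000334783 = 0.741 ms.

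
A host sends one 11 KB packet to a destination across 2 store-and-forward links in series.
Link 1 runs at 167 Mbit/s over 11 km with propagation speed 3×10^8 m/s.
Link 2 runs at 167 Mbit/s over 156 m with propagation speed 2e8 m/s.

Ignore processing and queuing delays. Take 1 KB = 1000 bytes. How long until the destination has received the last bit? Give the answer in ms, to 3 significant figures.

L = 88000 bits.
Transmission delay per hop = L/R = 88000/167000000 = 0.526946 ms; 2 hops → 1.05389 ms.
Propagation delays (d/s per hop): 0.0366667, 0.00078 ms; sum = 0.0374467 ms.
End-to-end = 1.09 ms.

1.09 ms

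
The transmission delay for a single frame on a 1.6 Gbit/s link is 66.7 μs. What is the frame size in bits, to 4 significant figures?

L = R × t_tx = 1600000000 b/s × 6.67e-05 s = 106720 bits.

106700 bits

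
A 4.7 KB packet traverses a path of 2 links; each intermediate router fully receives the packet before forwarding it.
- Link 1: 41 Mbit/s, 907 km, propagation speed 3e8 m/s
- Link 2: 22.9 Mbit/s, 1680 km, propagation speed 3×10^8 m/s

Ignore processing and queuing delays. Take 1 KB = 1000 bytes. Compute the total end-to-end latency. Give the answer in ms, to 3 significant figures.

11.2 ms

L = 37600 bits.
Transmission delays (L/R per hop): 0.917073, 1.64192 ms; sum = 2.55899 ms.
Propagation delays (d/s per hop): 3.02333, 5.6 ms; sum = 8.62333 ms.
End-to-end = 11.2 ms.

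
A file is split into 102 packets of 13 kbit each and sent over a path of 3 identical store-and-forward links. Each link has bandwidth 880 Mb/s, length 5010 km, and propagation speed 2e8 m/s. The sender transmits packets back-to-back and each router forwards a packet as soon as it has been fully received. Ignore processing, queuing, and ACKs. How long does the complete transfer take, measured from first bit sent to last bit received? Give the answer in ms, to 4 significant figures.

76.69 ms

Per-hop transmission t_tx = L/R = 13000/880000000 = 0.0147727 ms.
Per-hop propagation t_prop = 5010000/200000000 = 25.05 ms.
Pipeline fill: first packet needs 3·t_tx to clear all hops; remaining 101 packets each add one t_tx.
Total = (3+102-1)·t_tx + 3·t_prop = 104·0.0147727 + 3·25.05 = 76.69 ms.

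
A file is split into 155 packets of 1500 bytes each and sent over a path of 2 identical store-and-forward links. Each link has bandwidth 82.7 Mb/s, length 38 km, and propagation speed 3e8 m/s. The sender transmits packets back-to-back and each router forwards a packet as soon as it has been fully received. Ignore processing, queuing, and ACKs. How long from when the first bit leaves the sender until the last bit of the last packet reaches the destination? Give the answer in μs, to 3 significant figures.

22900 μs

Per-hop transmission t_tx = L/R = 12000/82700000 = 145.103 μs.
Per-hop propagation t_prop = 38000/300000000 = 126.667 μs.
Pipeline fill: first packet needs 2·t_tx to clear all hops; remaining 154 packets each add one t_tx.
Total = (2+155-1)·t_tx + 2·t_prop = 156·145.103 + 2·126.667 = 22900 μs.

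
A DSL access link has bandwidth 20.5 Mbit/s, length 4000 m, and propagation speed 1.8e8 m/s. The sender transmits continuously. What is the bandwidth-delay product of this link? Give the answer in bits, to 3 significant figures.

456 bits

Propagation delay = 4000 / 180000000 = 2.22222e-05 s.
BDP = R × t_prop = 20500000 × 2.22222e-05 = 455.556 bits.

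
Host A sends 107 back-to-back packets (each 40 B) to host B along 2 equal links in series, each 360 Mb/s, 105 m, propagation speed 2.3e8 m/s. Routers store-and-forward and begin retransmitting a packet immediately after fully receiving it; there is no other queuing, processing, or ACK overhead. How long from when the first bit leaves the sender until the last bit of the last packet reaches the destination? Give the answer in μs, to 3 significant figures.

96.9 μs

Per-hop transmission t_tx = L/R = 320/360000000 = 0.888889 μs.
Per-hop propagation t_prop = 105/2.3e+08 = 0.456522 μs.
Pipeline fill: first packet needs 2·t_tx to clear all hops; remaining 106 packets each add one t_tx.
Total = (2+107-1)·t_tx + 2·t_prop = 108·0.888889 + 2·0.456522 = 96.9 μs.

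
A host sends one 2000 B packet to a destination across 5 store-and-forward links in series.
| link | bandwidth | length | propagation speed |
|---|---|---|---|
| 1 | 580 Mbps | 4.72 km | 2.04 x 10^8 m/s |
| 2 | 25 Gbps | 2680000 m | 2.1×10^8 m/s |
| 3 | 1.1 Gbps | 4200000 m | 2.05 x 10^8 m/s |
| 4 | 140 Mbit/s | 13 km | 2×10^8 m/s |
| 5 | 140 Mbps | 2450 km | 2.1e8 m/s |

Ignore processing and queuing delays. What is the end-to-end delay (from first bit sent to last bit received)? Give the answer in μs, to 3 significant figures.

L = 2000 × 8 = 16000 bits.
Transmission delays (L/R per hop): 27.5862, 0.64, 14.5455, 114.286, 114.286 μs; sum = 271.343 μs.
Propagation delays (d/s per hop): 23.1373, 12761.9, 20487.8, 65, 11666.7 μs; sum = 45004.5 μs.
End-to-end = 45300 μs.

45300 μs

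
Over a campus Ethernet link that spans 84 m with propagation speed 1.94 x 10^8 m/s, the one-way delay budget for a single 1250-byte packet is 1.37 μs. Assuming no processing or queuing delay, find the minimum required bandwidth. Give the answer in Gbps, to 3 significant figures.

L = 10000 bits.
Propagation delay = 84 / 194000000 = 0.43299 μs.
Transmission budget = 1.37 − 0.43299 = 0.93701 μs.
R ≥ L / t_tx = 10000 bits / 9.3701e-07 s = 10.7 Gbps.

10.7 Gbps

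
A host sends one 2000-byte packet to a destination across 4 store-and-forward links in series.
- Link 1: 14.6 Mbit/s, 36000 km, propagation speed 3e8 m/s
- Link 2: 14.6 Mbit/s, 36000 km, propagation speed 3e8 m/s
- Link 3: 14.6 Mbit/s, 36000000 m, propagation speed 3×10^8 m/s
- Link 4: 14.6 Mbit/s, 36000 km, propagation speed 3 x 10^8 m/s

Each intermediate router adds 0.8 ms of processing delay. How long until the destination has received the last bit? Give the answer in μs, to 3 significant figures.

487000 μs

L = 2000 × 8 = 16000 bits.
Transmission delay per hop = L/R = 16000/14600000 = 1095.89 μs; 4 hops → 4383.56 μs.
Propagation delays (d/s per hop): 120000, 120000, 120000, 120000 μs; sum = 480000 μs.
Processing at 3 router(s): 3 × 0.8 ms = 2400 μs.
End-to-end = 487000 μs.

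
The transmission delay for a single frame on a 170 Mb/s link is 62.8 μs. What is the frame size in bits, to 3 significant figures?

L = R × t_tx = 170000000 b/s × 6.28e-05 s = 10676 bits.

10700 bits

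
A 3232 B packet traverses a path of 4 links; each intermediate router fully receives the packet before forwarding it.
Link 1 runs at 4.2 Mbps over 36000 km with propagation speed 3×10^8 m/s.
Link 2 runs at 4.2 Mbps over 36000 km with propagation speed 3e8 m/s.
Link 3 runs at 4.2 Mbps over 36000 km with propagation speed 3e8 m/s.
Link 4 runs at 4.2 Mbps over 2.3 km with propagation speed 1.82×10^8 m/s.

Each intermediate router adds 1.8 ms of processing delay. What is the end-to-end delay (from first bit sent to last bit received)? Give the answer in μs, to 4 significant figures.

L = 3232 × 8 = 25856 bits.
Transmission delay per hop = L/R = 25856/4200000 = 6156.19 μs; 4 hops → 24624.8 μs.
Propagation delays (d/s per hop): 120000, 120000, 120000, 12.6374 μs; sum = 360013 μs.
Processing at 3 router(s): 3 × 1.8 ms = 5400 μs.
End-to-end = 390000 μs.

390000 μs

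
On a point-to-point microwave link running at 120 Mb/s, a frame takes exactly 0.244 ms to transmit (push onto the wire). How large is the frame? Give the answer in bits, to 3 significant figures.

29300 bits

L = R × t_tx = 120000000 b/s × 0.000244 s = 29280 bits.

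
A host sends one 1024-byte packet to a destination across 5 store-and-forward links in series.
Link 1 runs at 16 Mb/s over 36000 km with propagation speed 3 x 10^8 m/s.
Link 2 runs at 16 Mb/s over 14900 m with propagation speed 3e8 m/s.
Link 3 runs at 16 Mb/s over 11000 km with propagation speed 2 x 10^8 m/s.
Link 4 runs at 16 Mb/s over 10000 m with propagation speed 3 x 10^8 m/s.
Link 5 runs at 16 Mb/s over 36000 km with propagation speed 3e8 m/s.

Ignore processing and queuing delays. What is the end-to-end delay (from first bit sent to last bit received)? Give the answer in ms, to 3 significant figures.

L = 1024 × 8 = 8192 bits.
Transmission delay per hop = L/R = 8192/16000000 = 0.512 ms; 5 hops → 2.56 ms.
Propagation delays (d/s per hop): 120, 0.0496667, 55, 0.0333333, 120 ms; sum = 295.083 ms.
End-to-end = 298 ms.

298 ms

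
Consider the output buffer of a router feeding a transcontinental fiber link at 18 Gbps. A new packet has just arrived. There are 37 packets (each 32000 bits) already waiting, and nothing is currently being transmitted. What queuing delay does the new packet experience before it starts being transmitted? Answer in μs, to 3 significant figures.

Each queued packet: L/R = 32000/18000000000 = 1.77778 μs.
37 queued → 65.7778 μs.
Queuing delay = 65.8 μs.

65.8 μs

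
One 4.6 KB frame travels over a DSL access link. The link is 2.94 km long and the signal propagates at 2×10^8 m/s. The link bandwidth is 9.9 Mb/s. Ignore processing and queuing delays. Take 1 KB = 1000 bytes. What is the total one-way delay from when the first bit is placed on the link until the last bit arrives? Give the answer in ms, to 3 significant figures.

L = 36800 bits.
Transmission delay = L/R = 36800 / 9900000 = 3.71717 ms.
Propagation delay = d/s = 2940 m / 200000000 m/s = 0.0147 ms.
Total = 3.73 ms.

3.73 ms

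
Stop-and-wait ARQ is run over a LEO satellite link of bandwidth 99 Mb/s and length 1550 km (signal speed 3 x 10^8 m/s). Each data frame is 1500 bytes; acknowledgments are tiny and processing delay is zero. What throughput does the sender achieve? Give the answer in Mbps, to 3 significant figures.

t_tx = L/R = 12000/99000000 = 0.000121212 s.
t_prop = 1550000/300000000 = 0.00516667 s; RTT = 0.0103333 s.
Cycle = t_tx + RTT = 0.0104545 s.
Throughput = L / cycle = 12000 / 0.0104545 = 1.15 Mbps.

1.15 Mbps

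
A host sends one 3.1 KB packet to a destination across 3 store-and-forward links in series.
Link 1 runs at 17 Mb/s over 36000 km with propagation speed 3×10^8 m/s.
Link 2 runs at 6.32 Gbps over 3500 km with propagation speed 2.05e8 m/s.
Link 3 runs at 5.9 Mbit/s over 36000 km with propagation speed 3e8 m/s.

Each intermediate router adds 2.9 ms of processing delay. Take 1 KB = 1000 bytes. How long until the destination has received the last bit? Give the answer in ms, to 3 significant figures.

269 ms

L = 24800 bits.
Transmission delays (L/R per hop): 1.45882, 0.00392405, 4.20339 ms; sum = 5.66614 ms.
Propagation delays (d/s per hop): 120, 17.0732, 120 ms; sum = 257.073 ms.
Processing at 2 router(s): 2 × 2.9 ms = 5.8 ms.
End-to-end = 269 ms.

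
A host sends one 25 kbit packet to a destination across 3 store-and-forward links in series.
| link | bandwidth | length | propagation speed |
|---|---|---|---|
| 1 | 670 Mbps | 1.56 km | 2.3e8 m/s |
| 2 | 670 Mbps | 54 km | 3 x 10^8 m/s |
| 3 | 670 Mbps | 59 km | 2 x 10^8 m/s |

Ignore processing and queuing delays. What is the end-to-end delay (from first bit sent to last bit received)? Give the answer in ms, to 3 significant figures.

L = 25000 bits.
Transmission delay per hop = L/R = 25000/670000000 = 0.0373134 ms; 3 hops → 0.11194 ms.
Propagation delays (d/s per hop): 0.00678261, 0.18, 0.295 ms; sum = 0.481783 ms.
End-to-end = 0.594 ms.

0.594 ms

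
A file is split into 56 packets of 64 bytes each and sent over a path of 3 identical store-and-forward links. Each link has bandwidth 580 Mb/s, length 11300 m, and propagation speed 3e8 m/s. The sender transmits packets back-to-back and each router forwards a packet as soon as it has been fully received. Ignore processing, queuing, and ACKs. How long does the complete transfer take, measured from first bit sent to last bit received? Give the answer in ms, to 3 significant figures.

Per-hop transmission t_tx = L/R = 512/580000000 = 0.000882759 ms.
Per-hop propagation t_prop = 11300/300000000 = 0.0376667 ms.
Pipeline fill: first packet needs 3·t_tx to clear all hops; remaining 55 packets each add one t_tx.
Total = (3+56-1)·t_tx + 3·t_prop = 58·0.000882759 + 3·0.0376667 = 0.164 ms.

0.164 ms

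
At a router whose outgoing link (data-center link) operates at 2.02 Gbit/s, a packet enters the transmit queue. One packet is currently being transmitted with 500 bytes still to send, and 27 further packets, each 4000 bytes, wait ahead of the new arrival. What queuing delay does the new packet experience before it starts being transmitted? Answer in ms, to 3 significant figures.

0.430 ms

Each queued packet: L/R = 32000/2020000000 = 0.0158416 ms.
27 queued → 0.427723 ms.
Plus remaining 4000 bits of current packet: 0.0019802 ms.
Queuing delay = 0.430 ms.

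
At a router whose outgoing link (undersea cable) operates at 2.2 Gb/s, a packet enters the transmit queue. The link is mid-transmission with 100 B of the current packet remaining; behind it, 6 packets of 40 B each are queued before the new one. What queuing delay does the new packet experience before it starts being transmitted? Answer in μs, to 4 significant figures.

1.236 μs

Each queued packet: L/R = 320/2200000000 = 0.145455 μs.
6 queued → 0.872727 μs.
Plus remaining 800 bits of current packet: 0.363636 μs.
Queuing delay = 1.236 μs.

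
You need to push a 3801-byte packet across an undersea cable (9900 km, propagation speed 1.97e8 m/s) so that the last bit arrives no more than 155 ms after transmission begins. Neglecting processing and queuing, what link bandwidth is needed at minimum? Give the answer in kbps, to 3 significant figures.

290 kbps

L = 30408 bits.
Propagation delay = 9900000 / 197000000 = 50.2538 ms.
Transmission budget = 155 − 50.2538 = 104.746 ms.
R ≥ L / t_tx = 30408 bits / 0.104746 s = 290 kbps.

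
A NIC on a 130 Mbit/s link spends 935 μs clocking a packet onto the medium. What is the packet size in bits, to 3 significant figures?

122000 bits

L = R × t_tx = 130000000 b/s × 0.000935 s = 121550 bits.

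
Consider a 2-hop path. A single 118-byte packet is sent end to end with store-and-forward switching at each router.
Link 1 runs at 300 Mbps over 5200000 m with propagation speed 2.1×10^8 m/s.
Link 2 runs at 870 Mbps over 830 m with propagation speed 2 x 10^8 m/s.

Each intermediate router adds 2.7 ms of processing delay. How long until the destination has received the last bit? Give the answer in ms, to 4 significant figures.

L = 118 × 8 = 944 bits.
Transmission delays (L/R per hop): 0.00314667, 0.00108506 ms; sum = 0.00423172 ms.
Propagation delays (d/s per hop): 24.7619, 0.00415 ms; sum = 24.7661 ms.
Processing at 1 router(s): 1 × 2.7 ms = 2.7 ms.
End-to-end = 27.47 ms.

27.47 ms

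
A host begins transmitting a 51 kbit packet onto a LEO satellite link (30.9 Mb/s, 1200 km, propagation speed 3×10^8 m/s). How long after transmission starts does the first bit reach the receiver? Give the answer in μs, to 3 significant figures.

First bit experiences only propagation delay: d/s = 1200000/300000000 = 4000 μs.

4000 μs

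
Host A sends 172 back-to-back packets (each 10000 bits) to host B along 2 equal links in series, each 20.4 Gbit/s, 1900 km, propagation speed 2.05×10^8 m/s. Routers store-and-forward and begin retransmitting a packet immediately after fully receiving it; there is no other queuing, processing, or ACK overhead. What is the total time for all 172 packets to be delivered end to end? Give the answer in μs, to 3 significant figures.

18600 μs

Per-hop transmission t_tx = L/R = 10000/20400000000 = 0.490196 μs.
Per-hop propagation t_prop = 1900000/2.05e+08 = 9268.29 μs.
Pipeline fill: first packet needs 2·t_tx to clear all hops; remaining 171 packets each add one t_tx.
Total = (2+172-1)·t_tx + 2·t_prop = 173·0.490196 + 2·9268.29 = 18600 μs.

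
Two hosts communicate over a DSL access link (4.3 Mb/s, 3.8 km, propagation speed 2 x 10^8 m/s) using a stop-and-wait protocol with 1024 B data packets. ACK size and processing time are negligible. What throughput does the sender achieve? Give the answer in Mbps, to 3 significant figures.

4.22 Mbps

t_tx = L/R = 8192/4300000 = 0.00190512 s.
t_prop = 3800/200000000 = 1.9e-05 s; RTT = 3.8e-05 s.
Cycle = t_tx + RTT = 0.00194312 s.
Throughput = L / cycle = 8192 / 0.00194312 = 4.22 Mbps.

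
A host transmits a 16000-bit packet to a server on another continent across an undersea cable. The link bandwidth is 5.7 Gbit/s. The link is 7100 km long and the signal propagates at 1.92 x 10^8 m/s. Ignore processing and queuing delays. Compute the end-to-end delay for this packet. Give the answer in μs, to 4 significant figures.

Transmission delay = L/R = 16000 / 5700000000 = 2.80702 μs.
Propagation delay = d/s = 7100000 m / 192000000 m/s = 36979.2 μs.
Total = 36980 μs.

36980 μs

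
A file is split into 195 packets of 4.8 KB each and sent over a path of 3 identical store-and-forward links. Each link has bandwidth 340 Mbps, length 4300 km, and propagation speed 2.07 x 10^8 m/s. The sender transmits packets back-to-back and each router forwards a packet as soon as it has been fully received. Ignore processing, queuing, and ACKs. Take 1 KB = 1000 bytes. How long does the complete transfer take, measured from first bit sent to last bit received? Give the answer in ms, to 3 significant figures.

84.6 ms

Per-hop transmission t_tx = L/R = 38400/340000000 = 0.112941 ms.
Per-hop propagation t_prop = 4300000/2.07e+08 = 20.7729 ms.
Pipeline fill: first packet needs 3·t_tx to clear all hops; remaining 194 packets each add one t_tx.
Total = (3+195-1)·t_tx + 3·t_prop = 197·0.112941 + 3·20.7729 = 84.6 ms.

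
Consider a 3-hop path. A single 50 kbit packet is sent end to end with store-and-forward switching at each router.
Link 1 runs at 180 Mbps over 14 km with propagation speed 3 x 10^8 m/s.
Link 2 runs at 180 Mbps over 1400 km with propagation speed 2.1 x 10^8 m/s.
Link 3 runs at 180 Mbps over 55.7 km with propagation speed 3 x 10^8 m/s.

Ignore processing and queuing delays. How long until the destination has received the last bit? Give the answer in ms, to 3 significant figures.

7.73 ms

L = 50000 bits.
Transmission delay per hop = L/R = 50000/180000000 = 0.277778 ms; 3 hops → 0.833333 ms.
Propagation delays (d/s per hop): 0.0466667, 6.66667, 0.185667 ms; sum = 6.899 ms.
End-to-end = 7.73 ms.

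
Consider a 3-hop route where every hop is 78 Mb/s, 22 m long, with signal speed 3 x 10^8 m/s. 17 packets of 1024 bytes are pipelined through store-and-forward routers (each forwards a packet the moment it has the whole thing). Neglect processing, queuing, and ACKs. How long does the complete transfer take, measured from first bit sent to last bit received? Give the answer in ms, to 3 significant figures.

Per-hop transmission t_tx = L/R = 8192/78000000 = 0.105026 ms.
Per-hop propagation t_prop = 22/300000000 = 7.33333e-05 ms.
Pipeline fill: first packet needs 3·t_tx to clear all hops; remaining 16 packets each add one t_tx.
Total = (3+17-1)·t_tx + 3·t_prop = 19·0.105026 + 3·7.33333e-05 = 2.00 ms.

2.00 ms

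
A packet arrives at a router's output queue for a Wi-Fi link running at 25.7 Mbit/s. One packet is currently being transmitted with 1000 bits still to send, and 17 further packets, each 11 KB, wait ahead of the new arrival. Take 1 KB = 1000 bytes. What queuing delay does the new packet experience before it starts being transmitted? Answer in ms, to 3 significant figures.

Each queued packet: L/R = 88000/25700000 = 3.42412 ms.
17 queued → 58.2101 ms.
Plus remaining 1000 bits of current packet: 0.0389105 ms.
Queuing delay = 58.2 ms.

58.2 ms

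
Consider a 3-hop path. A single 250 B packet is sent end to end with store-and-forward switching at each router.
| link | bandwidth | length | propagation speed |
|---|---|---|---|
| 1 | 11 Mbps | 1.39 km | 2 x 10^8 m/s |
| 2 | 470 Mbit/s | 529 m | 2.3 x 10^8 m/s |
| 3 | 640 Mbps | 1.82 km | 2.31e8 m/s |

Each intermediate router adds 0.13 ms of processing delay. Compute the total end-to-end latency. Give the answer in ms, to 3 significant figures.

0.466 ms

L = 250 × 8 = 2000 bits.
Transmission delays (L/R per hop): 0.181818, 0.00425532, 0.003125 ms; sum = 0.189199 ms.
Propagation delays (d/s per hop): 0.00695, 0.0023, 0.00787879 ms; sum = 0.0171288 ms.
Processing at 2 router(s): 2 × 0.13 ms = 0.26 ms.
End-to-end = 0.466 ms.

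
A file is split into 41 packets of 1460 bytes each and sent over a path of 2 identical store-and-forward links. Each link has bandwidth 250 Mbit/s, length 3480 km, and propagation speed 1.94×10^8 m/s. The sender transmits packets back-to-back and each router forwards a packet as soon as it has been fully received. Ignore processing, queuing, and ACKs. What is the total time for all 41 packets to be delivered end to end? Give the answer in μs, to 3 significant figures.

37800 μs

Per-hop transmission t_tx = L/R = 11680/250000000 = 46.72 μs.
Per-hop propagation t_prop = 3480000/194000000 = 17938.1 μs.
Pipeline fill: first packet needs 2·t_tx to clear all hops; remaining 40 packets each add one t_tx.
Total = (2+41-1)·t_tx + 2·t_prop = 42·46.72 + 2·17938.1 = 37800 μs.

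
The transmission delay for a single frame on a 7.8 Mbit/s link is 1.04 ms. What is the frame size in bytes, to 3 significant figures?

L = R × t_tx = 7800000 b/s × 0.00104 s = 8112 bits.
In bytes: 8112 / 8 = 1010 bytes.

1010 bytes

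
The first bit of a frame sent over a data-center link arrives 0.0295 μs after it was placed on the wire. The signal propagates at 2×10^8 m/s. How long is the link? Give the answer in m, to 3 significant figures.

5.90 m

d = s × t_prop = 200000000 × 2.95e-08 = 5.90 m.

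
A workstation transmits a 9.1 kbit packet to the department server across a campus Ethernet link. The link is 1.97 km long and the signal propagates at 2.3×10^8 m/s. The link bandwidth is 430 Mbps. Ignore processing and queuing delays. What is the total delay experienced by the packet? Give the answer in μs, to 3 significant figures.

29.7 μs

L = 9100 bits.
Transmission delay = L/R = 9100 / 430000000 = 21.1628 μs.
Propagation delay = d/s = 1970 m / 2.3e+08 m/s = 8.56522 μs.
Total = 29.7 μs.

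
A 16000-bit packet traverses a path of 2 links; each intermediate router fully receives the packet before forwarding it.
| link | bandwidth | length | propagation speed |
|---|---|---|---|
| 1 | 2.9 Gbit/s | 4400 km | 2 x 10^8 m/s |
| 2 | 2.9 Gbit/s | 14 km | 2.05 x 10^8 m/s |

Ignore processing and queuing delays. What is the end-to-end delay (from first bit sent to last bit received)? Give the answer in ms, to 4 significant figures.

22.08 ms

Transmission delay per hop = L/R = 16000/2900000000 = 0.00551724 ms; 2 hops → 0.0110345 ms.
Propagation delays (d/s per hop): 22, 0.0682927 ms; sum = 22.0683 ms.
End-to-end = 22.08 ms.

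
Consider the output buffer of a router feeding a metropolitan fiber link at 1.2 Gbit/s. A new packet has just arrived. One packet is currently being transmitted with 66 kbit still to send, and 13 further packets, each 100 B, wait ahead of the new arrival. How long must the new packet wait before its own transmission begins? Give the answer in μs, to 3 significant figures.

Each queued packet: L/R = 800/1200000000 = 0.666667 μs.
13 queued → 8.66667 μs.
Plus remaining 66000 bits of current packet: 55 μs.
Queuing delay = 63.7 μs.

63.7 μs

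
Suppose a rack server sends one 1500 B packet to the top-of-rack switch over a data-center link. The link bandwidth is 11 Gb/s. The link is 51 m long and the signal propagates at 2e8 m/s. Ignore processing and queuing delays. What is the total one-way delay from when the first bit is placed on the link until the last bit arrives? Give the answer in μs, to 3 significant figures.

L = 1500 × 8 = 12000 bits.
Transmission delay = L/R = 12000 / 11000000000 = 1.09091 μs.
Propagation delay = d/s = 51 m / 200000000 m/s = 0.255 μs.
Total = 1.35 μs.

1.35 μs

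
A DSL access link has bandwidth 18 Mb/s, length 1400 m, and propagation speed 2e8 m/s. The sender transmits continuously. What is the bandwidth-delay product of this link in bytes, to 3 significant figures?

15.8 bytes

Propagation delay = 1400 / 200000000 = 7e-06 s.
BDP = R × t_prop = 18000000 × 7e-06 = 126 bits.
In bytes: 126/8 = 15.8 bytes.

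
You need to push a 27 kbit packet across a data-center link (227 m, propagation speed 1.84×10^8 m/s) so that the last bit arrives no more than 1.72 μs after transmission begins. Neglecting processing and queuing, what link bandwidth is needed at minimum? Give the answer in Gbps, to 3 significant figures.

55.5 Gbps

Propagation delay = 227 / 184000000 = 1.2337 μs.
Transmission budget = 1.72 − 1.2337 = 0.486304 μs.
R ≥ L / t_tx = 27000 bits / 4.86304e-07 s = 55.5 Gbps.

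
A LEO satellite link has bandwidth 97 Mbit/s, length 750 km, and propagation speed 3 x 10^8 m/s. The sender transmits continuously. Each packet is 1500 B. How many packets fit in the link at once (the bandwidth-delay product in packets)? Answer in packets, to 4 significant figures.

Propagation delay = 750000 / 300000000 = 0.0025 s.
BDP = R × t_prop = 97000000 × 0.0025 = 242500 bits.
In packets of 12000 bits: 20.21 packets.

20.21 packets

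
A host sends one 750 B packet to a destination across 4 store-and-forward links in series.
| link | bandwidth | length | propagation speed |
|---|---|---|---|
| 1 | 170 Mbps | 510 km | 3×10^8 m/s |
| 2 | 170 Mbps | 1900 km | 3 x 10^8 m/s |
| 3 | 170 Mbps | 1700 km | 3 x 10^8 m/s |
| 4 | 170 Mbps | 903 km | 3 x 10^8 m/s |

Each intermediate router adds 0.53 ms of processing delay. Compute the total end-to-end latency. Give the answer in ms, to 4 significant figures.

L = 750 × 8 = 6000 bits.
Transmission delay per hop = L/R = 6000/170000000 = 0.0352941 ms; 4 hops → 0.141176 ms.
Propagation delays (d/s per hop): 1.7, 6.33333, 5.66667, 3.01 ms; sum = 16.71 ms.
Processing at 3 router(s): 3 × 0.53 ms = 1.59 ms.
End-to-end = 18.44 ms.

18.44 ms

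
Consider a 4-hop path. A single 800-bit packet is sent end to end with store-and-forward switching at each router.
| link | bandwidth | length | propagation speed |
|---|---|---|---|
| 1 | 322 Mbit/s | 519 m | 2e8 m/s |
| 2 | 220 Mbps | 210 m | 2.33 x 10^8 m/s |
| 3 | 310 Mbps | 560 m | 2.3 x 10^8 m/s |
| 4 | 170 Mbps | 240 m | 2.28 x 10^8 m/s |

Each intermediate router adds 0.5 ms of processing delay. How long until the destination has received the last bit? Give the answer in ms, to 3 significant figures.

Transmission delays (L/R per hop): 0.00248447, 0.00363636, 0.00258065, 0.00470588 ms; sum = 0.0134074 ms.
Propagation delays (d/s per hop): 0.002595, 0.000901288, 0.00243478, 0.00105263 ms; sum = 0.0069837 ms.
Processing at 3 router(s): 3 × 0.5 ms = 1.5 ms.
End-to-end = 1.52 ms.

1.52 ms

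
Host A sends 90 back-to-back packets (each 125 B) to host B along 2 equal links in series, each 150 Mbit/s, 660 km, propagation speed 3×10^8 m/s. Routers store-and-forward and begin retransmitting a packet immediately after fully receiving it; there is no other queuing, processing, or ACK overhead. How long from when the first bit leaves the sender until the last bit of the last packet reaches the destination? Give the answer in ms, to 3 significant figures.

5.01 ms

Per-hop transmission t_tx = L/R = 1000/150000000 = 0.00666667 ms.
Per-hop propagation t_prop = 660000/300000000 = 2.2 ms.
Pipeline fill: first packet needs 2·t_tx to clear all hops; remaining 89 packets each add one t_tx.
Total = (2+90-1)·t_tx + 2·t_prop = 91·0.00666667 + 2·2.2 = 5.01 ms.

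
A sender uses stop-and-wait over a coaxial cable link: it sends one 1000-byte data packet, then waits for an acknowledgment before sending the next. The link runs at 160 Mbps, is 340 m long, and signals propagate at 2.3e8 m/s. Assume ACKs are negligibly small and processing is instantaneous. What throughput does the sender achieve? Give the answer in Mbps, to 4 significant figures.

151.1 Mbps

t_tx = L/R = 8000/160000000 = 5e-05 s.
t_prop = 340/2.3e+08 = 1.47826e-06 s; RTT = 2.95652e-06 s.
Cycle = t_tx + RTT = 5.29565e-05 s.
Throughput = L / cycle = 8000 / 5.29565e-05 = 151.1 Mbps.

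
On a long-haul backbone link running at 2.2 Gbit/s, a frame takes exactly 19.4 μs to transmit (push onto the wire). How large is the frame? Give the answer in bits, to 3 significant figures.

L = R × t_tx = 2200000000 b/s × 1.94e-05 s = 42680 bits.

42700 bits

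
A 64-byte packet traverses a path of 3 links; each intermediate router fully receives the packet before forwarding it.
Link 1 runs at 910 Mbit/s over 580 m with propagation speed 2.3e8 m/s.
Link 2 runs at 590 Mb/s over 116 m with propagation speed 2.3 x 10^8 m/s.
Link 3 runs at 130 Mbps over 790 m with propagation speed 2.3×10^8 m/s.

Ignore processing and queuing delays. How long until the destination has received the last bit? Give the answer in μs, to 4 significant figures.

L = 64 × 8 = 512 bits.
Transmission delays (L/R per hop): 0.562637, 0.867797, 3.93846 μs; sum = 5.3689 μs.
Propagation delays (d/s per hop): 2.52174, 0.504348, 3.43478 μs; sum = 6.46087 μs.
End-to-end = 11.83 μs.

11.83 μs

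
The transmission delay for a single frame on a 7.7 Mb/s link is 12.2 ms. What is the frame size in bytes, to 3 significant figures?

L = R × t_tx = 7700000 b/s × 0.0122 s = 93940 bits.
In bytes: 93940 / 8 = 11700 bytes.

11700 bytes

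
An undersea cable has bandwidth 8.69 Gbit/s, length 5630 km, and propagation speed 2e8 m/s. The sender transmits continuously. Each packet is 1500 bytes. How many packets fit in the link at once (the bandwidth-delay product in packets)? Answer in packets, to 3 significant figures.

20400 packets

Propagation delay = 5630000 / 200000000 = 0.02815 s.
BDP = R × t_prop = 8690000000 × 0.02815 = 244624000 bits.
In packets of 12000 bits: 20400 packets.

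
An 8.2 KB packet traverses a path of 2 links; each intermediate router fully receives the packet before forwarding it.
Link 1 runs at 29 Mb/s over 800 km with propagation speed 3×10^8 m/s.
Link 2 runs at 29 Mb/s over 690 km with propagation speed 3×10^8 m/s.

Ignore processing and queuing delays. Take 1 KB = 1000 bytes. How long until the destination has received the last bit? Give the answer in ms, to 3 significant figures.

9.49 ms

L = 65600 bits.
Transmission delay per hop = L/R = 65600/29000000 = 2.26207 ms; 2 hops → 4.52414 ms.
Propagation delays (d/s per hop): 2.66667, 2.3 ms; sum = 4.96667 ms.
End-to-end = 9.49 ms.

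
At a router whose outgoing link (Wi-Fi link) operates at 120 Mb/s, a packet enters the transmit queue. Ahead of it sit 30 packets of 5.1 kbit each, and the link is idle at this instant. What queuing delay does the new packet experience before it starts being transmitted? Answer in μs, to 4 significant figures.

Each queued packet: L/R = 5100/120000000 = 42.5 μs.
30 queued → 1275 μs.
Queuing delay = 1275 μs.

1275 μs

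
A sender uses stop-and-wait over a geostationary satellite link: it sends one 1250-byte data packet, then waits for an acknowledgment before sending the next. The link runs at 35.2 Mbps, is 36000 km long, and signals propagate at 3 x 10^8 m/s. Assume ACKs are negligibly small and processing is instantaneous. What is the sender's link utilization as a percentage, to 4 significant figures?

0.1182 %

t_tx = L/R = 10000/35200000 = 0.000284091 s.
t_prop = 36000000/300000000 = 0.12 s; RTT = 0.24 s.
Cycle = t_tx + RTT = 0.240284 s.
Utilization = t_tx / cycle = 0.000284091/0.240284 = 0.1182 %.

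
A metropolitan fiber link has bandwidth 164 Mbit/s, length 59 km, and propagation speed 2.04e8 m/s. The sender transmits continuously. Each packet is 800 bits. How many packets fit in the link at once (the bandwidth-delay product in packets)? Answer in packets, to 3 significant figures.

Propagation delay = 59000 / 204000000 = 0.000289216 s.
BDP = R × t_prop = 164000000 × 0.000289216 = 47431.4 bits.
In packets of 800 bits: 59.3 packets.

59.3 packets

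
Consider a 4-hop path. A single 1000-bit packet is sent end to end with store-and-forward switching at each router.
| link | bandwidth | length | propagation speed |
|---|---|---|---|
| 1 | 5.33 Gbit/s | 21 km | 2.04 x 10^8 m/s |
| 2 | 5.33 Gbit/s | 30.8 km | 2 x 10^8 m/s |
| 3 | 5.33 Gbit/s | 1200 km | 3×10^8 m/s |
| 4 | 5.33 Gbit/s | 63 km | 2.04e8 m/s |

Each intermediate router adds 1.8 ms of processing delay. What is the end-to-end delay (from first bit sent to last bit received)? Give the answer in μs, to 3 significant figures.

9970 μs

Transmission delay per hop = L/R = 1000/5330000000 = 0.187617 μs; 4 hops → 0.750469 μs.
Propagation delays (d/s per hop): 102.941, 154, 4000, 308.824 μs; sum = 4565.76 μs.
Processing at 3 router(s): 3 × 1.8 ms = 5400 μs.
End-to-end = 9970 μs.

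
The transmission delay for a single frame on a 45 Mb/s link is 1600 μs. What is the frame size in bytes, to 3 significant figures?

9000 bytes

L = R × t_tx = 45000000 b/s × 0.0016 s = 72000 bits.
In bytes: 72000 / 8 = 9000 bytes.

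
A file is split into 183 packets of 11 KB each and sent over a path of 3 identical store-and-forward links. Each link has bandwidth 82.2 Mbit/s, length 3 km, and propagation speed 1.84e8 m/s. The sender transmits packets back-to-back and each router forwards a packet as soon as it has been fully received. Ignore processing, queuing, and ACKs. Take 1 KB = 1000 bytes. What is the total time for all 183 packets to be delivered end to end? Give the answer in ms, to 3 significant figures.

Per-hop transmission t_tx = L/R = 88000/82200000 = 1.07056 ms.
Per-hop propagation t_prop = 3000/184000000 = 0.0163043 ms.
Pipeline fill: first packet needs 3·t_tx to clear all hops; remaining 182 packets each add one t_tx.
Total = (3+183-1)·t_tx + 3·t_prop = 185·1.07056 + 3·0.0163043 = 198 ms.

198 ms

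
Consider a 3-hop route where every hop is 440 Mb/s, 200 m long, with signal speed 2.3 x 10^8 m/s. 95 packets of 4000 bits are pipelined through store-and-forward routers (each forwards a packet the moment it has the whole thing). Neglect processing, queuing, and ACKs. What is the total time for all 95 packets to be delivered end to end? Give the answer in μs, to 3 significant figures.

Per-hop transmission t_tx = L/R = 4000/440000000 = 9.09091 μs.
Per-hop propagation t_prop = 200/2.3e+08 = 0.869565 μs.
Pipeline fill: first packet needs 3·t_tx to clear all hops; remaining 94 packets each add one t_tx.
Total = (3+95-1)·t_tx + 3·t_prop = 97·9.09091 + 3·0.869565 = 884 μs.

884 μs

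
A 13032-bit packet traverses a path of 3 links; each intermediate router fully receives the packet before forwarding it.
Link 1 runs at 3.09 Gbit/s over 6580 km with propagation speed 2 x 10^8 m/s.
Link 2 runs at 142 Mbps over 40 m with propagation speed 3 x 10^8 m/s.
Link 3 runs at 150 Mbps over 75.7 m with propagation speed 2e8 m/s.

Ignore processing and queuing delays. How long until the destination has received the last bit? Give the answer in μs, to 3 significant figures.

Transmission delays (L/R per hop): 4.21748, 91.7746, 86.88 μs; sum = 182.872 μs.
Propagation delays (d/s per hop): 32900, 0.133333, 0.3785 μs; sum = 32900.5 μs.
End-to-end = 33100 μs.

33100 μs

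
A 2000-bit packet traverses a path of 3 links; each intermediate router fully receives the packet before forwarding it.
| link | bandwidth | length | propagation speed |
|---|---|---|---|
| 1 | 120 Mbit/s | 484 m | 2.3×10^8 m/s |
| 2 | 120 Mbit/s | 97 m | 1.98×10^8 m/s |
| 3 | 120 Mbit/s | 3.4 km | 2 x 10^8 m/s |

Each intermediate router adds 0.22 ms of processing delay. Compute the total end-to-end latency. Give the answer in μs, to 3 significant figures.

Transmission delay per hop = L/R = 2000/120000000 = 16.6667 μs; 3 hops → 50 μs.
Propagation delays (d/s per hop): 2.10435, 0.489899, 17 μs; sum = 19.5942 μs.
Processing at 2 router(s): 2 × 0.22 ms = 440 μs.
End-to-end = 510 μs.

510 μs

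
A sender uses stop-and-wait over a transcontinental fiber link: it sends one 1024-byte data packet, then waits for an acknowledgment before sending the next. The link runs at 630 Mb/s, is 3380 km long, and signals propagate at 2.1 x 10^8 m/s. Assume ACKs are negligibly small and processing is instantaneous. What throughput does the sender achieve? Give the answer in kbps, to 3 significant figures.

254 kbps

t_tx = L/R = 8192/630000000 = 1.30032e-05 s.
t_prop = 3380000/210000000 = 0.0160952 s; RTT = 0.0321905 s.
Cycle = t_tx + RTT = 0.0322035 s.
Throughput = L / cycle = 8192 / 0.0322035 = 254 kbps.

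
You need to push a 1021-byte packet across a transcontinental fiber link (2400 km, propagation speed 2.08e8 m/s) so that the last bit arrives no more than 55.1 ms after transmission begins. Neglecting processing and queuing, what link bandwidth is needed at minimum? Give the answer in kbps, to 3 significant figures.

L = 8168 bits.
Propagation delay = 2400000 / 208000000 = 11.5385 ms.
Transmission budget = 55.1 − 11.5385 = 43.5615 ms.
R ≥ L / t_tx = 8168 bits / 0.0435615 s = 188 kbps.

188 kbps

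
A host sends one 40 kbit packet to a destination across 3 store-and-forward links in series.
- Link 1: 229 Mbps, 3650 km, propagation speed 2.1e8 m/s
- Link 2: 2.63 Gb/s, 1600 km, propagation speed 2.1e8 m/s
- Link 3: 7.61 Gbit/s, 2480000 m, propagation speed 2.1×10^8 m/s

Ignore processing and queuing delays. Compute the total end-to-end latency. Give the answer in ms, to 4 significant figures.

37.00 ms

L = 40000 bits.
Transmission delays (L/R per hop): 0.174672, 0.0152091, 0.00525624 ms; sum = 0.195138 ms.
Propagation delays (d/s per hop): 17.381, 7.61905, 11.8095 ms; sum = 36.8095 ms.
End-to-end = 37.00 ms.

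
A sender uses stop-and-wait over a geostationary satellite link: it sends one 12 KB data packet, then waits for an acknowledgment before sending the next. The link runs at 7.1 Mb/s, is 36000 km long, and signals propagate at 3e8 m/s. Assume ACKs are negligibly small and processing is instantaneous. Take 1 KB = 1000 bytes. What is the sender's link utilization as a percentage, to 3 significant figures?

t_tx = L/R = 96000/7100000 = 0.0135211 s.
t_prop = 36000000/300000000 = 0.12 s; RTT = 0.24 s.
Cycle = t_tx + RTT = 0.253521 s.
Utilization = t_tx / cycle = 0.0135211/0.253521 = 5.33 %.

5.33 %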